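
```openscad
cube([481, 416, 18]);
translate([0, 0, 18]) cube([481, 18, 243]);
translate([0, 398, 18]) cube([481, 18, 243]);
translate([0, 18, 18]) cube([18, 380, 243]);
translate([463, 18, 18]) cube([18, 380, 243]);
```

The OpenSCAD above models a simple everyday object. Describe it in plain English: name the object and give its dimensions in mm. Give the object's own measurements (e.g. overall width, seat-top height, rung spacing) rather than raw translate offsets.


An open-topped rectangular box: outside dimensions 481×416×261 mm, with a uniform wall and base thickness of 18 mm. The base is a full 481×416 slab on the floor; four walls sit on top of the base. The front and back walls (the −y and +y sides) span the full width; the two side walls fit between them.


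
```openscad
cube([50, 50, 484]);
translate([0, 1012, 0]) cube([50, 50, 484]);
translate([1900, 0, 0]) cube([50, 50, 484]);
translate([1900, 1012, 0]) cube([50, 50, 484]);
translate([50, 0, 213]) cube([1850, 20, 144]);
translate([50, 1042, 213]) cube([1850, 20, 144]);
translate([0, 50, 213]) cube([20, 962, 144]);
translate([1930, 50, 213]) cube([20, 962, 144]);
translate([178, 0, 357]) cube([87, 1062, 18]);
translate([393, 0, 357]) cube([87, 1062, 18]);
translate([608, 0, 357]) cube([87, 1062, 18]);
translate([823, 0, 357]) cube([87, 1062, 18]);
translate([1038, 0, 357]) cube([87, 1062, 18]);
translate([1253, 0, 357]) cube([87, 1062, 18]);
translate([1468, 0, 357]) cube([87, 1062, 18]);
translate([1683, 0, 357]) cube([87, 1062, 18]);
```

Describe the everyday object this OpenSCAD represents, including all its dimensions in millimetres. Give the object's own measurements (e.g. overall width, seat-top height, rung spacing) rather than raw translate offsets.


A bed frame 1950 mm long (x) by 1062 mm wide (y). Four 50×50 mm corner posts, 484 mm tall, at the corners of the footprint. Four rails of 20 mm thickness and 144 mm height run between adjacent posts with their undersides at z = 213 mm, their outer faces flush with the outside of the frame (the two x-running rails run between the posts' inner faces; the two y-running rails run between the posts' inner faces). 8 slats, each 87 mm wide (x) and 18 mm thick, lie across the top of the two x-running rails, running the full 1062 mm width of the frame in y; along x they sit between the end posts with a 128 mm gap after the −x posts and between neighbouring slats, leaving 130 mm before the +x posts.


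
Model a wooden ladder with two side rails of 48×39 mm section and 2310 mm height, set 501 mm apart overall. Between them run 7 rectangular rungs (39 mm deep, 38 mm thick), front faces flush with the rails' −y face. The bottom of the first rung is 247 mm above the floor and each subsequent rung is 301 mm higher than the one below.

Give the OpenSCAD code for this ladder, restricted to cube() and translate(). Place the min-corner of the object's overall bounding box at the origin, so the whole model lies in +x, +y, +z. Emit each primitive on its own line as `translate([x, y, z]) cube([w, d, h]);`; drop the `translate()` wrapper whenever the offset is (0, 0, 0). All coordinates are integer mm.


// rung span = 501 - 2*48 = 405
// rung[k] z = 247 + k*301
cube([48, 39, 2310]);
translate([453, 0, 0]) cube([48, 39, 2310]);
translate([48, 0, 247]) cube([405, 39, 38]);
translate([48, 0, 548]) cube([405, 39, 38]);
translate([48, 0, 849]) cube([405, 39, 38]);
translate([48, 0, 1150]) cube([405, 39, 38]);
translate([48, 0, 1451]) cube([405, 39, 38]);
translate([48, 0, 1752]) cube([405, 39, 38]);
translate([48, 0, 2053]) cube([405, 39, 38]);


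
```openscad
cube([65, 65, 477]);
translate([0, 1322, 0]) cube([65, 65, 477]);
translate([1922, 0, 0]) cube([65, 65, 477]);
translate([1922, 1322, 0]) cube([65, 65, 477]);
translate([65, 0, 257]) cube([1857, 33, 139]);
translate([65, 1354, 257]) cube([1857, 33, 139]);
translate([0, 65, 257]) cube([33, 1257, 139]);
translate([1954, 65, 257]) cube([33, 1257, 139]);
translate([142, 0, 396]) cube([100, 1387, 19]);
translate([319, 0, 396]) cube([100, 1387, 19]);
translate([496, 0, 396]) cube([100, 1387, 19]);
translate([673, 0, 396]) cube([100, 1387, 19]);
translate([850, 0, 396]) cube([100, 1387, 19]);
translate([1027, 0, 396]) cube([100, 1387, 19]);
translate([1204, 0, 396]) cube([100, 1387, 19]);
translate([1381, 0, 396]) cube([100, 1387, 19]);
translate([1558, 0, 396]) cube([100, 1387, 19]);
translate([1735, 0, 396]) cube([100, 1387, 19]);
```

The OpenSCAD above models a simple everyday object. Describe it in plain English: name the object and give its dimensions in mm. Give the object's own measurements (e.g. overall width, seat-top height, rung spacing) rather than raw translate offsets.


A bed frame 1987 mm long (x) by 1387 mm wide (y). Four 65×65 mm corner posts, 477 mm tall, at the corners of the footprint. Four rails of 33 mm thickness and 139 mm height run between adjacent posts with their undersides at z = 257 mm, their outer faces flush with the outside of the frame (the two x-running rails run between the posts' inner faces; the two y-running rails run between the posts' inner faces). 10 slats, each 100 mm wide (x) and 19 mm thick, lie across the top of the two x-running rails, running the full 1387 mm width of the frame in y; along x they sit between the end posts with a 77 mm gap after the −x posts and between neighbouring slats, leaving 87 mm before the +x posts.


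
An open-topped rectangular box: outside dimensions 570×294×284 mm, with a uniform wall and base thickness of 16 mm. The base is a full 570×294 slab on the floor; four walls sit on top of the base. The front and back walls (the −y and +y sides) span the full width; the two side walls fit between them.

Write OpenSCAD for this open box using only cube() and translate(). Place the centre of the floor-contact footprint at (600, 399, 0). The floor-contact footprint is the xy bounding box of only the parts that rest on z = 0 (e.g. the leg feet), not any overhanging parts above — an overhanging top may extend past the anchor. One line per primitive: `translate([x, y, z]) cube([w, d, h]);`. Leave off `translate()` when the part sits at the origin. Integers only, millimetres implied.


translate([315, 252, 0]) cube([570, 294, 16]);
translate([315, 252, 16]) cube([570, 16, 268]);
translate([315, 530, 16]) cube([570, 16, 268]);
translate([315, 268, 16]) cube([16, 262, 268]);
translate([869, 268, 16]) cube([16, 262, 268]);


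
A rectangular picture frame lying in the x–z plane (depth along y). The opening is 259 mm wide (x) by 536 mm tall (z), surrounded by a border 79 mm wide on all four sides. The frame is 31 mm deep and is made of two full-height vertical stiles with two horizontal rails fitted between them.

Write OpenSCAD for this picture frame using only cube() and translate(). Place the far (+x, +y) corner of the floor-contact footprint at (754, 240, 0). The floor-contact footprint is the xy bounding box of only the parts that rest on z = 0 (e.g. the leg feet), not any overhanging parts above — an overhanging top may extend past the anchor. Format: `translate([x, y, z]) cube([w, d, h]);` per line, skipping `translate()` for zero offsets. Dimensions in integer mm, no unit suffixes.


translate([337, 209, 0]) cube([79, 31, 694]);
translate([675, 209, 0]) cube([79, 31, 694]);
translate([416, 209, 0]) cube([259, 31, 79]);
translate([416, 209, 615]) cube([259, 31, 79]);


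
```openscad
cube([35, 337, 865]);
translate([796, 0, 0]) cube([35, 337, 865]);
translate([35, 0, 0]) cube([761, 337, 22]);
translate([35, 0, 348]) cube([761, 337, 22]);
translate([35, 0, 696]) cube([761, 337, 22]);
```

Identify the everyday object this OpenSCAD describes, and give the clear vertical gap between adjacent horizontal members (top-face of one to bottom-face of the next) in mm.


A bookshelf. The clear shelf gap is 326 mm.

Two tall side panels with 3 horizontal boards between them — a bookshelf. The first two shelf undersides are at z = 0 and z = 348; with shelf thickness 22, the clear gap is 348 − 0 − 22 = 326 mm.


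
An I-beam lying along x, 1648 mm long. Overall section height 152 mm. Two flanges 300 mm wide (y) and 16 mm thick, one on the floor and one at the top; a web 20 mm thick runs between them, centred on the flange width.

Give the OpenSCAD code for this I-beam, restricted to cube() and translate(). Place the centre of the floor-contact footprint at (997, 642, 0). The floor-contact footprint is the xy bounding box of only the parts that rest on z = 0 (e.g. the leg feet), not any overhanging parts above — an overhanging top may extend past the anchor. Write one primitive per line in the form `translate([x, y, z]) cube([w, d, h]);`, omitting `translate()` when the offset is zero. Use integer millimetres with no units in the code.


translate([173, 492, 0]) cube([1648, 300, 16]);
translate([173, 632, 16]) cube([1648, 20, 120]);
translate([173, 492, 136]) cube([1648, 300, 16]);


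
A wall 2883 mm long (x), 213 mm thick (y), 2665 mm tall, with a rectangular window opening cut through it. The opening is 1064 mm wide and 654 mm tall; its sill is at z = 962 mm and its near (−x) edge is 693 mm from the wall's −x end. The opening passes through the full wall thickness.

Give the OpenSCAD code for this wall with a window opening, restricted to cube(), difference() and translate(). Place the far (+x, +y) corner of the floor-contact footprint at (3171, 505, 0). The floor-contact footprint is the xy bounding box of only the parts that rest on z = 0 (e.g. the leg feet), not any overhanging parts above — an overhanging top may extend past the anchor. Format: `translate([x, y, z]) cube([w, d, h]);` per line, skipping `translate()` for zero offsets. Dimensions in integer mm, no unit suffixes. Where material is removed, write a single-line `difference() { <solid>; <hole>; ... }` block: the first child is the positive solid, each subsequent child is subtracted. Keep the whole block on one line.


difference() { translate([288, 292, 0]) cube([2883, 213, 2665]); translate([981, 292, 962]) cube([1064, 213, 654]); }


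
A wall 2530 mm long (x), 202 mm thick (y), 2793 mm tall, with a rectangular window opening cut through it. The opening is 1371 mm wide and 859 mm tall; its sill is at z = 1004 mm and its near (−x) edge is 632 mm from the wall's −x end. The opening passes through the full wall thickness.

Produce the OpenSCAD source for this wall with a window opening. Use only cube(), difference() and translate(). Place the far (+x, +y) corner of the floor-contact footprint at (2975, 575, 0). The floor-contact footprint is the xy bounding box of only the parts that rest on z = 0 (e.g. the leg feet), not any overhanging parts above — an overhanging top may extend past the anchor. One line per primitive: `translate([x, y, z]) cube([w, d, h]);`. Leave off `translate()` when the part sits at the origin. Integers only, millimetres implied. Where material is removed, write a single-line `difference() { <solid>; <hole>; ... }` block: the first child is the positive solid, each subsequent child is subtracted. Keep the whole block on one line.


difference() { translate([445, 373, 0]) cube([2530, 202, 2793]); translate([1077, 373, 1004]) cube([1371, 202, 859]); }


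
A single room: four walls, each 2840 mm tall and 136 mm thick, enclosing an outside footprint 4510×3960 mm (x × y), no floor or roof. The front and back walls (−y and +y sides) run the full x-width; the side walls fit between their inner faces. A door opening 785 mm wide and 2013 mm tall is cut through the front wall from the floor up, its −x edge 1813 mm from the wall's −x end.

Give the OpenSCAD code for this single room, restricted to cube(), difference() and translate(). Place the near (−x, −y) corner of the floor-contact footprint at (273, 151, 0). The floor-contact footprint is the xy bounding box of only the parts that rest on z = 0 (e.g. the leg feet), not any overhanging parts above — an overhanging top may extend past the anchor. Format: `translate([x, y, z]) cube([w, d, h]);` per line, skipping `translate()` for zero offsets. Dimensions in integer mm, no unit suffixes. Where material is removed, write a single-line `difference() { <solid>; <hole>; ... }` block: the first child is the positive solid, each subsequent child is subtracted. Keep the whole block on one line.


difference() { translate([273, 151, 0]) cube([4510, 136, 2840]); translate([2086, 151, 0]) cube([785, 136, 2013]); }
translate([273, 3975, 0]) cube([4510, 136, 2840]);
translate([273, 287, 0]) cube([136, 3688, 2840]);
translate([4647, 287, 0]) cube([136, 3688, 2840]);


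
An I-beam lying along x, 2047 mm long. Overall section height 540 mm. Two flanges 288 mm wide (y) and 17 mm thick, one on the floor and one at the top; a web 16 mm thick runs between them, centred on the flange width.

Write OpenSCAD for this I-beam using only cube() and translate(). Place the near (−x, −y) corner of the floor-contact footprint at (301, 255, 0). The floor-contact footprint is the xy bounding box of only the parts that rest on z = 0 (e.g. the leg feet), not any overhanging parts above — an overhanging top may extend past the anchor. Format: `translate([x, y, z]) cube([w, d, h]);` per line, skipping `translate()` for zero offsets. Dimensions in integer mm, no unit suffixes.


translate([301, 255, 0]) cube([2047, 288, 17]);
translate([301, 391, 17]) cube([2047, 16, 506]);
translate([301, 255, 523]) cube([2047, 288, 17]);


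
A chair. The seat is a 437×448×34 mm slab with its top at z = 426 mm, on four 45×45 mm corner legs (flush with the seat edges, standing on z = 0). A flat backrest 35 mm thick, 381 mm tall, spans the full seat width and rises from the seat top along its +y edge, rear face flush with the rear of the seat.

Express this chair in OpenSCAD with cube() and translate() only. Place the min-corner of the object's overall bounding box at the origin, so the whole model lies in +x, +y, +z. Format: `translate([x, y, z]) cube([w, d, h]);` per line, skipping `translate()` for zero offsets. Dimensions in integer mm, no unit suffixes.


// leg_h = 426 - 34 = 392
translate([0, 0, 392]) cube([437, 448, 34]);
cube([45, 45, 392]);
translate([392, 0, 0]) cube([45, 45, 392]);
translate([0, 403, 0]) cube([45, 45, 392]);
translate([392, 403, 0]) cube([45, 45, 392]);
translate([0, 413, 426]) cube([437, 35, 381]);


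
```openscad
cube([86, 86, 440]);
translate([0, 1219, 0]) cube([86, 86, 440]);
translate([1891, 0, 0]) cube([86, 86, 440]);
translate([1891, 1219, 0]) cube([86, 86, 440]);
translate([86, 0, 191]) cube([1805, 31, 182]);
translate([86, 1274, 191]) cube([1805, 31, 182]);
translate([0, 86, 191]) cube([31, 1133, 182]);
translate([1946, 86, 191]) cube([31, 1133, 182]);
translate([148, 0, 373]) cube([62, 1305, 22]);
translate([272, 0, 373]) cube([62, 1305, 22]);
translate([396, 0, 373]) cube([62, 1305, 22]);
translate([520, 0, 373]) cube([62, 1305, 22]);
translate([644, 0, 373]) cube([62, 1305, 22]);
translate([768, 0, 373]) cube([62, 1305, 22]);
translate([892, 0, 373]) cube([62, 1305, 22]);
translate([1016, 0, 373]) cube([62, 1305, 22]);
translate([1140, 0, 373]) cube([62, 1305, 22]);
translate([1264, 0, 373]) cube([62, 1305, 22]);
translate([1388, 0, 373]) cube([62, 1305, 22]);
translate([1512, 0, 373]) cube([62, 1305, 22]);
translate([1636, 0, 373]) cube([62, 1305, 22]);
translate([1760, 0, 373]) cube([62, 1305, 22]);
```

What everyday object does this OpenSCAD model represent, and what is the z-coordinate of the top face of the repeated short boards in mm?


A bed frame. The slat-top height is 395 mm.

Four posts, four rails, and a row of slats — a bed frame. Slats sit on the rails at z = 191 + 182 = 373; with slat thickness 22, the top is 395 mm.


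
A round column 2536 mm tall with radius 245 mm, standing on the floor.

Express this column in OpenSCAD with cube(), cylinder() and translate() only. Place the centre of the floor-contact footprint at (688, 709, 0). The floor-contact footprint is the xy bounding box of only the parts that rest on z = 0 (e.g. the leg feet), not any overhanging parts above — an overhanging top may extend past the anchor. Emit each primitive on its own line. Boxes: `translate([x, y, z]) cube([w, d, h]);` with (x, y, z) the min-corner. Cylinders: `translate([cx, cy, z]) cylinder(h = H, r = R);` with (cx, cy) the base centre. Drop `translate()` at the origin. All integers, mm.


translate([688, 709, 0]) cylinder(h = 2536, r = 245);


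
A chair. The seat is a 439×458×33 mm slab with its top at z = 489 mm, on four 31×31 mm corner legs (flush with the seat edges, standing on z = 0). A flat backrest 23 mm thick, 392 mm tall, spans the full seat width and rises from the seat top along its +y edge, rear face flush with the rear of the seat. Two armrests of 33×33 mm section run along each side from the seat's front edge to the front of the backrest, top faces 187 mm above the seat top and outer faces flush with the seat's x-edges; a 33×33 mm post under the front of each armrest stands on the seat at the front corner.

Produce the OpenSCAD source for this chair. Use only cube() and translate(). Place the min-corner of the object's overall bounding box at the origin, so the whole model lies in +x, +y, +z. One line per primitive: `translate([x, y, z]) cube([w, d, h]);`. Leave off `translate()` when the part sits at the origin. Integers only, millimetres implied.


translate([0, 0, 456]) cube([439, 458, 33]);
cube([31, 31, 456]);
translate([408, 0, 0]) cube([31, 31, 456]);
translate([0, 427, 0]) cube([31, 31, 456]);
translate([408, 427, 0]) cube([31, 31, 456]);
translate([0, 435, 489]) cube([439, 23, 392]);
translate([0, 0, 643]) cube([33, 435, 33]);
translate([406, 0, 643]) cube([33, 435, 33]);
translate([0, 0, 489]) cube([33, 33, 154]);
translate([406, 0, 489]) cube([33, 33, 154]);


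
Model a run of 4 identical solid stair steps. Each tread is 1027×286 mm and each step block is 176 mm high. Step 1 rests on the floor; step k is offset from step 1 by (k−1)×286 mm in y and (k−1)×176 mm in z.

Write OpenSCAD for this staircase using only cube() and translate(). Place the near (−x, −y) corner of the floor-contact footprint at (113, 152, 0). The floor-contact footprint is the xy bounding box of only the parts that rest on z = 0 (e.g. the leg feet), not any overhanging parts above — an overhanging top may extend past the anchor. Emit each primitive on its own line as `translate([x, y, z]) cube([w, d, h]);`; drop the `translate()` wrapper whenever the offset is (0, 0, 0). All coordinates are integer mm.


translate([113, 152, 0]) cube([1027, 286, 176]);
translate([113, 438, 176]) cube([1027, 286, 176]);
translate([113, 724, 352]) cube([1027, 286, 176]);
translate([113, 1010, 528]) cube([1027, 286, 176]);


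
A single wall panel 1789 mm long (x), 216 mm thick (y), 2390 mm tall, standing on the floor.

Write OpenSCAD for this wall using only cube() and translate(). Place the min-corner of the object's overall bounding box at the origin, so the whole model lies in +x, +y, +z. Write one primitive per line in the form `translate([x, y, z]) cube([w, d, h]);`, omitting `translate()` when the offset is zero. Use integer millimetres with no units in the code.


cube([1789, 216, 2390]);


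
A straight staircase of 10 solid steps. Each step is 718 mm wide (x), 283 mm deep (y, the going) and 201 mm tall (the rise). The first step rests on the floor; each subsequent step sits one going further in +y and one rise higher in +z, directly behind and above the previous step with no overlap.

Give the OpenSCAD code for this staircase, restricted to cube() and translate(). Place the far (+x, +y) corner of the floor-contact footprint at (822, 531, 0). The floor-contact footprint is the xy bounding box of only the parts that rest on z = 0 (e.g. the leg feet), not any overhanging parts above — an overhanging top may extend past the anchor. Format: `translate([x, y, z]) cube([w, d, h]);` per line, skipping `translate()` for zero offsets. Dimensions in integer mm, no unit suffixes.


translate([104, 248, 0]) cube([718, 283, 201]);
translate([104, 531, 201]) cube([718, 283, 201]);
translate([104, 814, 402]) cube([718, 283, 201]);
translate([104, 1097, 603]) cube([718, 283, 201]);
translate([104, 1380, 804]) cube([718, 283, 201]);
translate([104, 1663, 1005]) cube([718, 283, 201]);
translate([104, 1946, 1206]) cube([718, 283, 201]);
translate([104, 2229, 1407]) cube([718, 283, 201]);
translate([104, 2512, 1608]) cube([718, 283, 201]);
translate([104, 2795, 1809]) cube([718, 283, 201]);


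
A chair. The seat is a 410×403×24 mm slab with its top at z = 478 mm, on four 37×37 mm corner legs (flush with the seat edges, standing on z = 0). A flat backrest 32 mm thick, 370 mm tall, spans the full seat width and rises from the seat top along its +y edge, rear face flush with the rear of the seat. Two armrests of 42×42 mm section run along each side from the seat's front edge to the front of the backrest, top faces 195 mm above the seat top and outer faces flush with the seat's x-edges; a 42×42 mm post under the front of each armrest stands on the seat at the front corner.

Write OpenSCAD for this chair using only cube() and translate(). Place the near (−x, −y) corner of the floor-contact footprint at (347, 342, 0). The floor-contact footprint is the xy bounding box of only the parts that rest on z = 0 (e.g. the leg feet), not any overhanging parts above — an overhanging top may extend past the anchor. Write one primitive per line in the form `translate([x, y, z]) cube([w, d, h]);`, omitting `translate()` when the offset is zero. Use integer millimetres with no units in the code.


translate([347, 342, 454]) cube([410, 403, 24]);
translate([347, 342, 0]) cube([37, 37, 454]);
translate([720, 342, 0]) cube([37, 37, 454]);
translate([347, 708, 0]) cube([37, 37, 454]);
translate([720, 708, 0]) cube([37, 37, 454]);
translate([347, 713, 478]) cube([410, 32, 370]);
translate([347, 342, 631]) cube([42, 371, 42]);
translate([715, 342, 631]) cube([42, 371, 42]);
translate([347, 342, 478]) cube([42, 42, 153]);
translate([715, 342, 478]) cube([42, 42, 153]);


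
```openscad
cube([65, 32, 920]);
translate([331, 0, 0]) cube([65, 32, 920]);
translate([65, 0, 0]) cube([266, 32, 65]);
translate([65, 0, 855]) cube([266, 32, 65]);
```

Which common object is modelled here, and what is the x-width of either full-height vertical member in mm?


A picture frame. The border width is 65 mm.

Four thin pieces enclosing a rectangular opening — a picture frame. The two full-height stiles are 920 mm tall; the top rail sits at z = 855 and is 65 mm tall, so the border above the opening is 920 − 855 = 65 mm, matching the stile x-width.


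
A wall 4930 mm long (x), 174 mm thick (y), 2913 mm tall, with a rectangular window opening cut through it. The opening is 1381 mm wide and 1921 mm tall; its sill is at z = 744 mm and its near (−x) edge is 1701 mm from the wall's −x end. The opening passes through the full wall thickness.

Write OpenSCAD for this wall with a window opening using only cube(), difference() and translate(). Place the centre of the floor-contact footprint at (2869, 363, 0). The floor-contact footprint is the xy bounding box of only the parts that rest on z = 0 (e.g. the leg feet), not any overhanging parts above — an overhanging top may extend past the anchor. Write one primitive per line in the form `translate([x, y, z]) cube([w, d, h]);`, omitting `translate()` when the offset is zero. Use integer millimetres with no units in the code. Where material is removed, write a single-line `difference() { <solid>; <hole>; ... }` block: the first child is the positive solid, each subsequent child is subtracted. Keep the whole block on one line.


difference() { translate([404, 276, 0]) cube([4930, 174, 2913]); translate([2105, 276, 744]) cube([1381, 174, 1921]); }


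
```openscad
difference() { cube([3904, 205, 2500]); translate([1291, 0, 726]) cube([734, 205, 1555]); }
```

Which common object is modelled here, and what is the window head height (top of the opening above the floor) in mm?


A wall with a window opening. The window head height is 2281 mm.

A wall with a rectangular opening subtracted — a window. Sill at z = 726, opening 1555 mm tall, so the head is at 726 + 1555 = 2281 mm.


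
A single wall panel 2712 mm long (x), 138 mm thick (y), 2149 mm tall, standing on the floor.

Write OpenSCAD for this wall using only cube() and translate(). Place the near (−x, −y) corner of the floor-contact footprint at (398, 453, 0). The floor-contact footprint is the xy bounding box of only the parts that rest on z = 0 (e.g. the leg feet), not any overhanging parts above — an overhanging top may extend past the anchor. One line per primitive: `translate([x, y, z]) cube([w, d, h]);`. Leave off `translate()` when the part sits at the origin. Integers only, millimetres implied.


translate([398, 453, 0]) cube([2712, 138, 2149]);


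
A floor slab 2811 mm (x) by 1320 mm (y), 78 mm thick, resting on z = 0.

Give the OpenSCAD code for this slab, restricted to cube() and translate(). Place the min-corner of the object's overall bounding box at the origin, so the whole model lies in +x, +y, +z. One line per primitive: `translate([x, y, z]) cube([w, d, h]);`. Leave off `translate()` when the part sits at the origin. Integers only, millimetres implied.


cube([2811, 1320, 78]);


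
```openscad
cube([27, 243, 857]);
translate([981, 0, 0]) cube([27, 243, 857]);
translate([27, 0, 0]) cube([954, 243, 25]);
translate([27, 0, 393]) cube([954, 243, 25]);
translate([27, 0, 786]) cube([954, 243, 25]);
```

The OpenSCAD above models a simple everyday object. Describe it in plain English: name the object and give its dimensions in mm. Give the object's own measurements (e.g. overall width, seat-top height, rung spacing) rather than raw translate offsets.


An open bookshelf. Two side panels, each 27 mm thick, 243 mm deep and 857 mm tall, stand 1008 mm apart (outside-to-outside). Between them sit 3 shelves, each 25 mm thick and 243 mm deep, spanning the full gap between the sides. The bottom shelf rests on the floor (its underside at z = 0) and the clear gap between one shelf's top and the next shelf's underside is 368 mm.


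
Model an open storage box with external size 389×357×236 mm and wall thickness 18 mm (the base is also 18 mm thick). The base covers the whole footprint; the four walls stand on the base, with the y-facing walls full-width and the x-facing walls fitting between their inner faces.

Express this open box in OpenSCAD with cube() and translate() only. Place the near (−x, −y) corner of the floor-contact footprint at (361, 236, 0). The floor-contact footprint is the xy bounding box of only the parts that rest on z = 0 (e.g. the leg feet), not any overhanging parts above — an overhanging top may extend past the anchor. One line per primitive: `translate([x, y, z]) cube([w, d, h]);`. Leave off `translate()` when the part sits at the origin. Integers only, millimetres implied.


translate([361, 236, 0]) cube([389, 357, 18]);
translate([361, 236, 18]) cube([389, 18, 218]);
translate([361, 575, 18]) cube([389, 18, 218]);
translate([361, 254, 18]) cube([18, 321, 218]);
translate([732, 254, 18]) cube([18, 321, 218]);


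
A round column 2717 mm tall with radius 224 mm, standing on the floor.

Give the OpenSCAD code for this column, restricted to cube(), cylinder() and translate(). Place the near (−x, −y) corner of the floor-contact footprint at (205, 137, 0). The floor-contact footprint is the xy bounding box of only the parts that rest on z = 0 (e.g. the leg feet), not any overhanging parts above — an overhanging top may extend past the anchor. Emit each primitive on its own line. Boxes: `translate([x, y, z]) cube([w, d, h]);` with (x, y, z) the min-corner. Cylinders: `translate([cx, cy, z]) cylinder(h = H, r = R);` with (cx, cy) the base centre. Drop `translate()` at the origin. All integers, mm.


translate([429, 361, 0]) cylinder(h = 2717, r = 224);


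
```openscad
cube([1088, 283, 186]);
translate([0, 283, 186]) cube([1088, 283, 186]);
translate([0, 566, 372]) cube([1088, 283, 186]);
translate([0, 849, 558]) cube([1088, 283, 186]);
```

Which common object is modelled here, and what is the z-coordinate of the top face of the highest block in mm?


A staircase. The total rise is 744 mm.

4 identical blocks, each offset up and back from the previous — a staircase. Each step is 186 mm tall and there are 4 of them, so the total rise is 4 × 186 = 744 mm.


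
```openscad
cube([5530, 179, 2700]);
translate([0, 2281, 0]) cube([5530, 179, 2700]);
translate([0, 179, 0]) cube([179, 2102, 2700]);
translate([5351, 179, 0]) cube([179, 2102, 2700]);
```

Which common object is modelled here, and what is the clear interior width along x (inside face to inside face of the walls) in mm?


A house (or room) frame. The interior width is 5172 mm.

Four 2700 mm walls enclosing a rectangle with no floor or roof — a room or house frame. Outside width is 5530 mm and wall thickness is 179 mm, so the interior width is 5530 − 2 × 179 = 5172 mm.


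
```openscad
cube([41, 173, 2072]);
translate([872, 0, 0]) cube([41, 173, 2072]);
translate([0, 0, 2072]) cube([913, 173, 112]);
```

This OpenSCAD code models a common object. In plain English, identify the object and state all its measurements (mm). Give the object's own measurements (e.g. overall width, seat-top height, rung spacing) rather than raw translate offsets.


A door frame. The clear opening is 831 mm wide and 2072 mm high. Two 41 mm wide jambs, 173 mm deep, stand either side of the opening from the floor to the top of the opening. A 112 mm thick head sits across the top of both jambs, spanning the full outside width of the frame.


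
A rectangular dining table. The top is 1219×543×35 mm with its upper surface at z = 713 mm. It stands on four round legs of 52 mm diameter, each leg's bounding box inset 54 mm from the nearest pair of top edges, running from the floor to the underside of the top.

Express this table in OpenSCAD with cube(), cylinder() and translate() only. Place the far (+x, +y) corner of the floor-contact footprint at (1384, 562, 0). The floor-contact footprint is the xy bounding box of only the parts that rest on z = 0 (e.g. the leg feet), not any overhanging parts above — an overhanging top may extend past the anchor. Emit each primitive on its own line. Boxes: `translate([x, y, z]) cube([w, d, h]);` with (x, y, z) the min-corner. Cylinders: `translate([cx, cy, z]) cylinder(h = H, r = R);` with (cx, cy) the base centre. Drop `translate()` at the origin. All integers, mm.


translate([219, 73, 678]) cube([1219, 543, 35]);
translate([299, 153, 0]) cylinder(h = 678, r = 26);
translate([1358, 153, 0]) cylinder(h = 678, r = 26);
translate([299, 536, 0]) cylinder(h = 678, r = 26);
translate([1358, 536, 0]) cylinder(h = 678, r = 26);


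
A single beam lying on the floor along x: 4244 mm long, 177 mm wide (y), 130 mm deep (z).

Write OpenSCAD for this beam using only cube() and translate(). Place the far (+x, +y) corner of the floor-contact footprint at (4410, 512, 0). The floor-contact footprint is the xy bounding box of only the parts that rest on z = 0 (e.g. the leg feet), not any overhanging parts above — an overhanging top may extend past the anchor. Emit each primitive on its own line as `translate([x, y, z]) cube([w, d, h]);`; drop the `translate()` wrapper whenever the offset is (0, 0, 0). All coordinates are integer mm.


translate([166, 335, 0]) cube([4244, 177, 130]);


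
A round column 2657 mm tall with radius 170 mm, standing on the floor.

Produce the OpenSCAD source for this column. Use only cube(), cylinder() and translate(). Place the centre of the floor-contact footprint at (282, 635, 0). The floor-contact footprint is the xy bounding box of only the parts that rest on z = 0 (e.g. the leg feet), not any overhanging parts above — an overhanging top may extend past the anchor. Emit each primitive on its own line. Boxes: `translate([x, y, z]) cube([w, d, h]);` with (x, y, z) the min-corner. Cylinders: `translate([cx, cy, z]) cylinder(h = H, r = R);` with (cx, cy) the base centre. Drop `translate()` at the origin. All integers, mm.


translate([282, 635, 0]) cylinder(h = 2657, r = 170);


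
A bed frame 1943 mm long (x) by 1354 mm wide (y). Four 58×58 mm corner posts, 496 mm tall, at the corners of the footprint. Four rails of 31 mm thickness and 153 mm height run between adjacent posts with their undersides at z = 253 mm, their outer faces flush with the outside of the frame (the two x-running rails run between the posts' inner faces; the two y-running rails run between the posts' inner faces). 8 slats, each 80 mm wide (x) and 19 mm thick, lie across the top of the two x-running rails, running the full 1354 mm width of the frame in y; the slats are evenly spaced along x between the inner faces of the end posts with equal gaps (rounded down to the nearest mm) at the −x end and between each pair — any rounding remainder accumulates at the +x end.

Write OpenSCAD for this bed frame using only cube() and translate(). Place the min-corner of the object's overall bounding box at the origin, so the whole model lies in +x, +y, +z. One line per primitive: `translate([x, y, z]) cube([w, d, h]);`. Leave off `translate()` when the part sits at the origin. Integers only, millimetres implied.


cube([58, 58, 496]);
translate([0, 1296, 0]) cube([58, 58, 496]);
translate([1885, 0, 0]) cube([58, 58, 496]);
translate([1885, 1296, 0]) cube([58, 58, 496]);
translate([58, 0, 253]) cube([1827, 31, 153]);
translate([58, 1323, 253]) cube([1827, 31, 153]);
translate([0, 58, 253]) cube([31, 1238, 153]);
translate([1912, 58, 253]) cube([31, 1238, 153]);
translate([189, 0, 406]) cube([80, 1354, 19]);
translate([400, 0, 406]) cube([80, 1354, 19]);
translate([611, 0, 406]) cube([80, 1354, 19]);
translate([822, 0, 406]) cube([80, 1354, 19]);
translate([1033, 0, 406]) cube([80, 1354, 19]);
translate([1244, 0, 406]) cube([80, 1354, 19]);
translate([1455, 0, 406]) cube([80, 1354, 19]);
translate([1666, 0, 406]) cube([80, 1354, 19]);


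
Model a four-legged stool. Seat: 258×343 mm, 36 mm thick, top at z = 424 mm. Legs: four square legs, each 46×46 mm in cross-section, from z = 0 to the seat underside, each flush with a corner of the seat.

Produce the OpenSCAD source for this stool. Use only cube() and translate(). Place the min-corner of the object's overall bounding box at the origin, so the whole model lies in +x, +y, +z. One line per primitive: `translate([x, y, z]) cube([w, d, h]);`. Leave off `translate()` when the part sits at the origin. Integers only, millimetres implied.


// leg_h = 424 - 36 = 388
translate([0, 0, 388]) cube([258, 343, 36]);
cube([46, 46, 388]);
translate([212, 0, 0]) cube([46, 46, 388]);
translate([0, 297, 0]) cube([46, 46, 388]);
translate([212, 297, 0]) cube([46, 46, 388]);


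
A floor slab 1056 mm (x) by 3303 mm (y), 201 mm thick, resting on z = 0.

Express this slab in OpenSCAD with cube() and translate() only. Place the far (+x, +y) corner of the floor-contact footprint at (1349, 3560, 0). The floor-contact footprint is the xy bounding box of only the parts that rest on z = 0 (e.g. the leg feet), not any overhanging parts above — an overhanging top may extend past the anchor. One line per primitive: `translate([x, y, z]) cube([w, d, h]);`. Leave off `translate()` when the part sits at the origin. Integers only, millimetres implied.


translate([293, 257, 0]) cube([1056, 3303, 201]);


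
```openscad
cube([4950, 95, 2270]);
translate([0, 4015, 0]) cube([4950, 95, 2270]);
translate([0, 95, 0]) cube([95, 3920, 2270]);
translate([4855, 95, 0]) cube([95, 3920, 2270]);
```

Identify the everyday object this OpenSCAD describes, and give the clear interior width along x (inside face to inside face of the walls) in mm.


A house (or room) frame. The interior width is 4760 mm.

Four 2270 mm walls enclosing a rectangle with no floor or roof — a room or house frame. Outside width is 4950 mm and wall thickness is 95 mm, so the interior width is 4950 − 2 × 95 = 4760 mm.


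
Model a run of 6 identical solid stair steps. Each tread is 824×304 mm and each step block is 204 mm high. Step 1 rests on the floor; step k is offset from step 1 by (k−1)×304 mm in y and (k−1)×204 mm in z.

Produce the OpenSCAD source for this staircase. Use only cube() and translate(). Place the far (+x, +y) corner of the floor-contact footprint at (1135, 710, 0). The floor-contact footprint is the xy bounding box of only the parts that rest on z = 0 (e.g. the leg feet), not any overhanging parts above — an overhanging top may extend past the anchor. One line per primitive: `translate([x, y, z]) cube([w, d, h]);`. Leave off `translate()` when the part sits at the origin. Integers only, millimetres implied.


translate([311, 406, 0]) cube([824, 304, 204]);
translate([311, 710, 204]) cube([824, 304, 204]);
translate([311, 1014, 408]) cube([824, 304, 204]);
translate([311, 1318, 612]) cube([824, 304, 204]);
translate([311, 1622, 816]) cube([824, 304, 204]);
translate([311, 1926, 1020]) cube([824, 304, 204]);


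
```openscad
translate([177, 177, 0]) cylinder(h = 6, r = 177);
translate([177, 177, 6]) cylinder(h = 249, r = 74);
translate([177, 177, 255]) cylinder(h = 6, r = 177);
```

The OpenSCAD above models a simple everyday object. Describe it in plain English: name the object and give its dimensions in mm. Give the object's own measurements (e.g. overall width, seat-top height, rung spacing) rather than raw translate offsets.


A spool: two coaxial disc flanges of radius 177 mm and thickness 6 mm, joined by a core cylinder of radius 74 mm and height 249 mm. The lower flange rests on z = 0 and the three cylinders share a vertical axis.


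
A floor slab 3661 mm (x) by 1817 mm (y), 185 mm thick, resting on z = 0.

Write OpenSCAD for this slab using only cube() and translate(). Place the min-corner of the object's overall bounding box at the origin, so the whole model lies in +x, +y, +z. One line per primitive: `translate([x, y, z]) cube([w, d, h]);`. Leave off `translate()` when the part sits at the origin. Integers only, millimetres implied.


cube([3661, 1817, 185]);


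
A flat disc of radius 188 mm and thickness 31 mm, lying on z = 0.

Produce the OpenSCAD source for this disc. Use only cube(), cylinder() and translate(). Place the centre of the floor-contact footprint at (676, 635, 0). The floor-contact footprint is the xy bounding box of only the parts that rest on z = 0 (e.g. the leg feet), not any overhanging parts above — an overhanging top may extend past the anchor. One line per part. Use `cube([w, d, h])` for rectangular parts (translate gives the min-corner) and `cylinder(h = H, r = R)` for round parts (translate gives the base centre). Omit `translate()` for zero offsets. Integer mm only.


translate([676, 635, 0]) cylinder(h = 31, r = 188);


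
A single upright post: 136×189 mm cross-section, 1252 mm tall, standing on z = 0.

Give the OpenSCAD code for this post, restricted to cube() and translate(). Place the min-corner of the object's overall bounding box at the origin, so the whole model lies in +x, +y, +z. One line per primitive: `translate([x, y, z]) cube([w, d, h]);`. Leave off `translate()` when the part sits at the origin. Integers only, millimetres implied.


cube([136, 189, 1252]);


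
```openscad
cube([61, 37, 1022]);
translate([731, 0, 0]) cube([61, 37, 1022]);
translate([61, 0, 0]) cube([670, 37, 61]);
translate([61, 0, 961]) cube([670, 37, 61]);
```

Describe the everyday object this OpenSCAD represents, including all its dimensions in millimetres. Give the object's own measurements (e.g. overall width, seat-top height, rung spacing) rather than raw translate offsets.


A rectangular picture frame lying in the x–z plane (depth along y). The opening is 670 mm wide (x) by 900 mm tall (z), surrounded by a border 61 mm wide on all four sides. The frame is 37 mm deep and is made of two full-height vertical stiles with two horizontal rails fitted between them.


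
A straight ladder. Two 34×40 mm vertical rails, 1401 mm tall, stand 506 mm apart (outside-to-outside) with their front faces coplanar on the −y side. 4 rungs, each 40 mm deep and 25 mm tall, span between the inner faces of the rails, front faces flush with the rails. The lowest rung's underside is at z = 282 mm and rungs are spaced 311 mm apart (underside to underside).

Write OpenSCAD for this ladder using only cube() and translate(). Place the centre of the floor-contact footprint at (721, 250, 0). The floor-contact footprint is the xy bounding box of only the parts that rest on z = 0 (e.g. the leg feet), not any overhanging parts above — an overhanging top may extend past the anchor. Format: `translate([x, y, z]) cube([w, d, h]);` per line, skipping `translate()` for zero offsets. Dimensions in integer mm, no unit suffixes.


translate([468, 230, 0]) cube([34, 40, 1401]);
translate([940, 230, 0]) cube([34, 40, 1401]);
translate([502, 230, 282]) cube([438, 40, 25]);
translate([502, 230, 593]) cube([438, 40, 25]);
translate([502, 230, 904]) cube([438, 40, 25]);
translate([502, 230, 1215]) cube([438, 40, 25]);
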